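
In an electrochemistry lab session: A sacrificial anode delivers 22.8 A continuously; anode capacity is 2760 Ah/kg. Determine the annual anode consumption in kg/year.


Annual consumption = current * hours per year / capacity
Rate = 22.8 * 8760 / 2760 = 72.4 kg/year

72.4 kg/year


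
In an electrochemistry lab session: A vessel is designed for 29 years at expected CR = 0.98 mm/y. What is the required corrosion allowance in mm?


Corrosion allowance = CR × design life
CA = 0.98 * 29 = 28.42 mm

28.42 mm


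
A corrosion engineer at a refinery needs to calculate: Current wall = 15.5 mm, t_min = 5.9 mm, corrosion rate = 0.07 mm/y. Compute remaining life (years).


Apply the remaining-life relation: RL = (t_current − t_min) / CR
RL = (15.5 − 5.9) / 0.07 = 9.6 / 0.07 = 137.1 years

137.1 years


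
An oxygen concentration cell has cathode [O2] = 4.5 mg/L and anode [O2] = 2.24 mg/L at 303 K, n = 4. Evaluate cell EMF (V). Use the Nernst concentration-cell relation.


Apply the Nernst concentration-cell relation: E = (RT/nF)*ln(C_cathode/C_anode)
RT/nF = 8.314*303/(4*96485) = 0.00652729 V
ln(4.5/2.24) = 0.6976
E = 0.00652729 * 0.6976 = 0.00455 V

0.00455 V


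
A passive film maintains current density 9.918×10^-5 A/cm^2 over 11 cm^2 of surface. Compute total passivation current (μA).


I = i_pass * A, then convert A → μA (×10^6)
I = 9.918×10^-5 * 11 * 10^6 = 1090.98 μA

1090.98 μA


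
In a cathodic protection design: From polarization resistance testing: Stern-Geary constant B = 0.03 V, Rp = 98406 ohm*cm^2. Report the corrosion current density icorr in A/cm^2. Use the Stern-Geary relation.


Apply the Stern-Geary relation: icorr = B / Rp
icorr = 0.03 / 98406 = 3.049×10^-7 A/cm^2

3.049×10^-7 A/cm^2


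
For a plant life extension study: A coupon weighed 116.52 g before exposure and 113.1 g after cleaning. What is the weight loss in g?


Weight loss = initial − final
WL = 116.52 − 113.1 = 3.42 g

3.42 g


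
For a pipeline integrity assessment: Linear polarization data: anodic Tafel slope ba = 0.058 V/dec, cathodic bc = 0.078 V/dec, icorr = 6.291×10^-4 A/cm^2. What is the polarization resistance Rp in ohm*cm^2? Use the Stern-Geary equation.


Apply the Stern-Geary equation: Rp = ba*bc / (2.303*icorr*(ba+bc))
ba*bc = 0.058*0.078 = 0.004524
ba+bc = 0.136; 2.303*icorr*(ba+bc) = 2.303*6.291×10^-4*0.136 = 1.9703915×10^-4
Rp = 0.004524 / 1.9703915×10^-4 = 22.96 ohm*cm^2

22.96 ohm*cm^2


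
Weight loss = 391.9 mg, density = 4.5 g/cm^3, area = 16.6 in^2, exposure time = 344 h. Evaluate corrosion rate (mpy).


Apply the mpy weight-loss relation: CR = 534 * W / (D * A * T)
Numerator: 534 * 391.9 = 209274.6
Denominator: 4.5 * 16.6 * 344 = 25696.8
CR = 209274.6 / 25696.8 = 8.144 mpy

8.144 mpy


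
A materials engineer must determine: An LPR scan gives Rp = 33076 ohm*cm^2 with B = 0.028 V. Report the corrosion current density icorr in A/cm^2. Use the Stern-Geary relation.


Apply the Stern-Geary relation: icorr = B / Rp
icorr = 0.028 / 33076 = 8.465×10^-7 A/cm^2

8.465×10^-7 A/cm^2


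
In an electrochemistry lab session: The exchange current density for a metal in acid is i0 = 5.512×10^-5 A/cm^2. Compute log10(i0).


i0 = 5.512×10^-5 A/cm^2
log10(i0) = -4.259

-4.259


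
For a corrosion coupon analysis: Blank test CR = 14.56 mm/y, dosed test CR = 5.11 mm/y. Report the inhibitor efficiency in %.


Apply the inhibitor-efficiency definition: IE = (CR_blank − CR_inh)/CR_blank × 100
IE = (14.56 − 5.11) / 14.56 × 100
IE = 9.45 / 14.56 × 100 = 64.9 %

64.9 %


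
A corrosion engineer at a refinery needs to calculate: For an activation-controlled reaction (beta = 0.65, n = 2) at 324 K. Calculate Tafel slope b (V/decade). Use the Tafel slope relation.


Apply the Tafel slope relation: b = 2.303*R*T/(beta*n*F)
Numerator: 2.303 * 8.314 * 324 = 6203.67
Denominator: 0.65 * 2 * 96485 = 125430.5
b = 6203.67 / 125430.5 = 0.049 V/decade

0.049 V/decade


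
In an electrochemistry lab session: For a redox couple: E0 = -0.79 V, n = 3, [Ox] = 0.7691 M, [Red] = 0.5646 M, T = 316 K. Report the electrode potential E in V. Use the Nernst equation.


Apply the Nernst equation: E = E0 + (RT/nF)*ln([Ox]/[Red])
Step 1: RT/nF = 8.314*316/(3*96485) = 0.00907645 V
Step 2: [Ox]/[Red] = 0.7691/0.5646 = 1.362203
Step 3: ln(1.362203) = 0.309103
Step 4: correction = 0.00907645 * 0.309103 = 0.0028 V
E = -0.79 + 0.0028 = -0.7872 V

-0.7872 V


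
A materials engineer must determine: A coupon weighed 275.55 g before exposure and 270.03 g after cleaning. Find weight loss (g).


Weight loss = initial − final
WL = 275.55 − 270.03 = 5.52 g

5.52 g


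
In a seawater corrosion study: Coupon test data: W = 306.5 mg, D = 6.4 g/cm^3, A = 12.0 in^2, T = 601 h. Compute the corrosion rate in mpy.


Apply the mpy weight-loss relation: CR = 534 * W / (D * A * T)
Numerator: 534 * 306.5 = 163671.0
Denominator: 6.4 * 12.0 * 601 = 46156.8
CR = 163671.0 / 46156.8 = 3.546 mpy

3.546 mpy


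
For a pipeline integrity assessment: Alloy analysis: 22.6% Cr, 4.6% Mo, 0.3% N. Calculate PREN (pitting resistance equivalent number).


Apply the PREN formula: PREN = Cr + 3.3*Mo + 16*N
PREN = 22.6 + 3.3*4.6 + 16*0.3
PREN = 22.6 + 15.18 + 4.8 = 42.58

42.58


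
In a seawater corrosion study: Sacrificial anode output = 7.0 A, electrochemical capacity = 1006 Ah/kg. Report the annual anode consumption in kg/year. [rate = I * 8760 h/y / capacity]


Annual consumption = current * hours per year / capacity
Rate = 7.0 * 8760 / 1006 = 61.0 kg/year

61.0 kg/year


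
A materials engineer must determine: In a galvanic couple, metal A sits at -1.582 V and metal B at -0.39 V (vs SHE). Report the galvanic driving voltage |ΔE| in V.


Driving voltage is the absolute potential difference.
|ΔE| = |-1.582 − (-0.39)| = 1.192 V

1.192 V


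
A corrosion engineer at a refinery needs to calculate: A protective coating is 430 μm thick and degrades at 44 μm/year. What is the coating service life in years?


Service life = thickness / degradation rate
Life = 430 / 44 = 9.8 years

9.8 years


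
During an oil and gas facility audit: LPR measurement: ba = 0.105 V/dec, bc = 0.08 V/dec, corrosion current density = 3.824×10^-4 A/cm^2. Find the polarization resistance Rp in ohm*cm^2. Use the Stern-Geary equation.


Apply the Stern-Geary equation: Rp = ba*bc / (2.303*icorr*(ba+bc))
ba*bc = 0.105*0.08 = 0.0084
ba+bc = 0.185; 2.303*icorr*(ba+bc) = 2.303*3.824×10^-4*0.185 = 1.6292343×10^-4
Rp = 0.0084 / 1.6292343×10^-4 = 51.6 ohm*cm^2

51.6 ohm*cm^2


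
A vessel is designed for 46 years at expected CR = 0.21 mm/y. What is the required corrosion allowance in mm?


Corrosion allowance = CR × design life
CA = 0.21 * 46 = 9.66 mm

9.66 mm


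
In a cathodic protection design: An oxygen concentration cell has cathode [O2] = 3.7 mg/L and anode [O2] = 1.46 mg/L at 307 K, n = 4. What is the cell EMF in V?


Apply the Nernst concentration-cell relation: E = (RT/nF)*ln(C_cathode/C_anode)
RT/nF = 8.314*307/(4*96485) = 0.00661346 V
ln(3.7/1.46) = 0.9299
E = 0.00661346 * 0.9299 = 0.00615 V

0.00615 V


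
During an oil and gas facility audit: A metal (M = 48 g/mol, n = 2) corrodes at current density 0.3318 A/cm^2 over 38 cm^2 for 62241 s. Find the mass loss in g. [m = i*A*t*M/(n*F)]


Apply Faraday's law: m = i*A*t*M / (n*F)
Total charge passed Q = i*A*t = 0.3318*38*62241 = 784759.4244 C
m = Q*M/(n*F) = 784759.4244*48/(2*96485) = 195.20367 g

195.20367 g


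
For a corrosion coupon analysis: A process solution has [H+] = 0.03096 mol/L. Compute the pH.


pH = −log10[H+]
pH = −log10(0.03096) = 1.51

1.51


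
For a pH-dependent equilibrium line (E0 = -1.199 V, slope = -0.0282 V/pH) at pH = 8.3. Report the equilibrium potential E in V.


Apply the Pourbaix line equation: E = E0 + slope*pH
E = -1.199 + (-0.0282)*8.3 = -1.199 + (-0.23406) = -1.43306 V
Rounded to 4 decimal places: E = -1.4331 V

-1.4331 V


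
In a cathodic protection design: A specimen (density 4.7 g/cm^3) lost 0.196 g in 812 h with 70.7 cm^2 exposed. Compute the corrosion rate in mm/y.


Apply the mm/y weight-loss relation: CR = 87600 * W / (D * A * T)
Numerator: 87600 * 0.196 = 17169.6
Denominator: 4.7 * 70.7 * 812 = 269819.48
CR = 17169.6 / 269819.48 = 0.063634 mm/y

0.063634 mm/y


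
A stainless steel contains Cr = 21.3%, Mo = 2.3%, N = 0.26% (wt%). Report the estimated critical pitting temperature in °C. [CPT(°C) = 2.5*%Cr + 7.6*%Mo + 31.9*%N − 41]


Apply the ASTM G48 empirical CPT estimate: CPT(°C) = 2.5*%Cr + 7.6*%Mo + 31.9*%N − 41
2.5*21.3 = 53.25; 7.6*2.3 = 17.48; 31.9*0.26 = 8.294
CPT = 53.25 + 17.48 + 8.294 − 41 = 38.024 °C
Rounded to 0.1 °C: CPT ≈ 38.0 °C

38.0 °C


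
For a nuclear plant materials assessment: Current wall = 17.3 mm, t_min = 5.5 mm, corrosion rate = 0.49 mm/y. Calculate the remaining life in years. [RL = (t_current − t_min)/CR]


Apply the remaining-life relation: RL = (t_current − t_min) / CR
RL = (17.3 − 5.5) / 0.49 = 11.8 / 0.49 = 24.1 years

24.1 years


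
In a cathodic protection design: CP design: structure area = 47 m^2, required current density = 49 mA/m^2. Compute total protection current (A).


I = area * current density, then convert mA → A (÷1000)
I = 47 * 49 / 1000 = 2.3 A

2.3 A


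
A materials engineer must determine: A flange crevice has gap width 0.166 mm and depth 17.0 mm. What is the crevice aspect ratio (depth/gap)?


Aspect ratio = depth / gap
Ratio = 17.0 / 0.166 = 102.4

102.4


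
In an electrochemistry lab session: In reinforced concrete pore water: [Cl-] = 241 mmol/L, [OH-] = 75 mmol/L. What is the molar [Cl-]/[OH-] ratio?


Threshold parameter = [Cl-] / [OH-] (molar basis; both in mmol/L, so units cancel)
Ratio = 241 / 75 = 3.21

3.21


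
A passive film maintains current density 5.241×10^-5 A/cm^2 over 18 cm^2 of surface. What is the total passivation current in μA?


I = i_pass * A, then convert A → μA (×10^6)
I = 5.241×10^-5 * 18 * 10^6 = 943.38 μA

943.38 μA


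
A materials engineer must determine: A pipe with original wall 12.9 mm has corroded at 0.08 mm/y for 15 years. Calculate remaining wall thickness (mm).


Remaining wall = original − CR × time
t = 12.9 − 0.08*15 = 12.9 − 1.2 = 11.7 mm

11.7 mm


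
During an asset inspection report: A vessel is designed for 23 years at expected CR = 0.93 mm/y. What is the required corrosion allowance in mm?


Corrosion allowance = CR × design life
CA = 0.93 * 23 = 21.39 mm

21.39 mm


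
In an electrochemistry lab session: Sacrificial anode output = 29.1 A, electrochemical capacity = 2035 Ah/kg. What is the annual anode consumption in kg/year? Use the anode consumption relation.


Annual consumption = current * hours per year / capacity
Rate = 29.1 * 8760 / 2035 = 125.3 kg/year

125.3 kg/year


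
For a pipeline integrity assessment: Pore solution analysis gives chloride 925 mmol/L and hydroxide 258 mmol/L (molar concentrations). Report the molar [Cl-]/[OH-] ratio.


Threshold parameter = [Cl-] / [OH-] (molar basis; both in mmol/L, so units cancel)
Ratio = 925 / 258 = 3.59

3.59


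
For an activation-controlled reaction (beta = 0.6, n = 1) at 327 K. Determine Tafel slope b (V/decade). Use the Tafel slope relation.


Apply the Tafel slope relation: b = 2.303*R*T/(beta*n*F)
Numerator: 2.303 * 8.314 * 327 = 6261.12
Denominator: 0.6 * 1 * 96485 = 57891.0
b = 6261.12 / 57891.0 = 0.1082 V/decade

0.1082 V/decade


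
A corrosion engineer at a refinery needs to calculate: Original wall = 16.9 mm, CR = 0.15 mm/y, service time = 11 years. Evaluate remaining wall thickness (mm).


Remaining wall = original − CR × time
t = 16.9 − 0.15*11 = 16.9 − 1.65 = 15.25 mm

15.25 mm


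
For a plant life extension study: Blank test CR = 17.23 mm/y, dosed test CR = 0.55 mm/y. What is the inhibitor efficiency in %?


Apply the inhibitor-efficiency definition: IE = (CR_blank − CR_inh)/CR_blank × 100
IE = (17.23 − 0.55) / 17.23 × 100
IE = 16.68 / 17.23 × 100 = 96.8 %

96.8 %


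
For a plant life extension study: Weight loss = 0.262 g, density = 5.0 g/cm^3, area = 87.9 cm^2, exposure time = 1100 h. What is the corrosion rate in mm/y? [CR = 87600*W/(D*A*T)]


Apply the mm/y weight-loss relation: CR = 87600 * W / (D * A * T)
Numerator: 87600 * 0.262 = 22951.2
Denominator: 5.0 * 87.9 * 1100 = 483450.0
CR = 22951.2 / 483450.0 = 0.04747 mm/y

0.04747 mm/y


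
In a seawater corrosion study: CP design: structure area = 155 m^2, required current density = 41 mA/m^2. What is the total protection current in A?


I = area * current density, then convert mA → A (÷1000)
I = 155 * 41 / 1000 = 6.36 A

6.36 A


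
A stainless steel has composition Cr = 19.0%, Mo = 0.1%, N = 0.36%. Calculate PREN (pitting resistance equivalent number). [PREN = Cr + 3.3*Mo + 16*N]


Apply the PREN formula: PREN = Cr + 3.3*Mo + 16*N
PREN = 19.0 + 3.3*0.1 + 16*0.36
PREN = 19.0 + 0.33 + 5.76 = 25.09

25.09


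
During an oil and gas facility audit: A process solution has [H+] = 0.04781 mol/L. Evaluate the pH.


pH = −log10[H+]
pH = −log10(0.04781) = 1.32

1.32


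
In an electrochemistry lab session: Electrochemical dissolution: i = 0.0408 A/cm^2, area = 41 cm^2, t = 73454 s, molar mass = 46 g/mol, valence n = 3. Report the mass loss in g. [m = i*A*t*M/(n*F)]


Apply Faraday's law: m = i*A*t*M / (n*F)
Total charge passed Q = i*A*t = 0.0408*41*73454 = 122873.8512 C
m = Q*M/(n*F) = 122873.8512*46/(3*96485) = 19.527 g

19.527 g


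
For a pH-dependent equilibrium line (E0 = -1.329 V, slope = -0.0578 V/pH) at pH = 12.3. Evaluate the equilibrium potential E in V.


Apply the Pourbaix line equation: E = E0 + slope*pH
E = -1.329 + (-0.0578)*12.3 = -1.329 + (-0.71094) = -2.03994 V
Rounded to 4 decimal places: E = -2.0399 V

-2.0399 V


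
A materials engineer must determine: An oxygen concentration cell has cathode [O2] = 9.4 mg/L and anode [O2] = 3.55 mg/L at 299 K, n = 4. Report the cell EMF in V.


Apply the Nernst concentration-cell relation: E = (RT/nF)*ln(C_cathode/C_anode)
RT/nF = 8.314*299/(4*96485) = 0.00644112 V
ln(9.4/3.55) = 0.97376
E = 0.00644112 * 0.97376 = 0.00627 V

0.00627 V


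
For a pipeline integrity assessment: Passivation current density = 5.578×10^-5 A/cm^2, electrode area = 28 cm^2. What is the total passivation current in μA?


I = i_pass * A, then convert A → μA (×10^6)
I = 5.578×10^-5 * 28 * 10^6 = 1561.84 μA

1561.84 μA


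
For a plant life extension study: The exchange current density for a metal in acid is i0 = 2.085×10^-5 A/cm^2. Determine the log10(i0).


i0 = 2.085×10^-5 A/cm^2
log10(i0) = -4.681

-4.681


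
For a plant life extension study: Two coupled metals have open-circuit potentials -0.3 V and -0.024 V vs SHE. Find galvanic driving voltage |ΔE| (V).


Driving voltage is the absolute potential difference.
|ΔE| = |-0.3 − (-0.024)| = 0.276 V

0.276 V


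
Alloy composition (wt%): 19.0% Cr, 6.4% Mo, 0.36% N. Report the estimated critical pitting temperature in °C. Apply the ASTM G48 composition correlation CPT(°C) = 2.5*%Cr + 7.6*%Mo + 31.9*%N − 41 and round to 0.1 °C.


Apply the ASTM G48 empirical CPT estimate: CPT(°C) = 2.5*%Cr + 7.6*%Mo + 31.9*%N − 41
2.5*19.0 = 47.5; 7.6*6.4 = 48.64; 31.9*0.36 = 11.484
CPT = 47.5 + 48.64 + 11.484 − 41 = 66.624 °C
Rounded to 0.1 °C: CPT ≈ 66.6 °C

66.6 °C


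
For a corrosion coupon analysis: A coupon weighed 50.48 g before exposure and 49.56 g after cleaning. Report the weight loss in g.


Weight loss = initial − final
WL = 50.48 − 49.56 = 0.92 g

0.92 g


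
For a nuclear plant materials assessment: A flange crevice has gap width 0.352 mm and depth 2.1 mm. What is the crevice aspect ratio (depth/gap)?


Aspect ratio = depth / gap
Ratio = 2.1 / 0.352 = 6.0

6.0


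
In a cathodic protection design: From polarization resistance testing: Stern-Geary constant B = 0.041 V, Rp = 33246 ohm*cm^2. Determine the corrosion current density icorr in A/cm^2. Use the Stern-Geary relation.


Apply the Stern-Geary relation: icorr = B / Rp
icorr = 0.041 / 33246 = 1.233×10^-6 A/cm^2

1.233×10^-6 A/cm^2


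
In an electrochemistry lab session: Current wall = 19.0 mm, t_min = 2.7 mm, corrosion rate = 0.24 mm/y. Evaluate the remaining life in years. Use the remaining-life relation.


Apply the remaining-life relation: RL = (t_current − t_min) / CR
RL = (19.0 − 2.7) / 0.24 = 16.3 / 0.24 = 67.9 years

67.9 years


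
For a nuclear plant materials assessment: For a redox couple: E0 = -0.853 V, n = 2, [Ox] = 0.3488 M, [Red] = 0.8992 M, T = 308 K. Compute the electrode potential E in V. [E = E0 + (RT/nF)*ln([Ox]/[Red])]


Apply the Nernst equation: E = E0 + (RT/nF)*ln([Ox]/[Red])
Step 1: RT/nF = 8.314*308/(2*96485) = 0.01327 V
Step 2: [Ox]/[Red] = 0.3488/0.8992 = 0.3879
Step 3: ln(0.3879) = -0.947008
Step 4: correction = 0.01327 * -0.947008 = -0.013 V
E = -0.853 + -0.013 = -0.866 V

-0.866 V


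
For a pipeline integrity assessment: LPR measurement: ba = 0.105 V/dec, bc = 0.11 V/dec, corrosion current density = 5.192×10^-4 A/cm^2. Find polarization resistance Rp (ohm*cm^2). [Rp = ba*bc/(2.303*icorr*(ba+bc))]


Apply the Stern-Geary equation: Rp = ba*bc / (2.303*icorr*(ba+bc))
ba*bc = 0.105*0.11 = 0.01155
ba+bc = 0.215; 2.303*icorr*(ba+bc) = 2.303*5.192×10^-4*0.215 = 2.5707928×10^-4
Rp = 0.01155 / 2.5707928×10^-4 = 44.93 ohm*cm^2

44.93 ohm*cm^2


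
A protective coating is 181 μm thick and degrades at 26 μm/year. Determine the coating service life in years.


Service life = thickness / degradation rate
Life = 181 / 26 = 7.0 years

7.0 years


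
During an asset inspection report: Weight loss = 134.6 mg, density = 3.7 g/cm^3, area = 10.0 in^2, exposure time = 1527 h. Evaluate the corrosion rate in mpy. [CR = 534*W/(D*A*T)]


Apply the mpy weight-loss relation: CR = 534 * W / (D * A * T)
Numerator: 534 * 134.6 = 71876.4
Denominator: 3.7 * 10.0 * 1527 = 56499.0
CR = 71876.4 / 56499.0 = 1.272 mpy

1.272 mpy


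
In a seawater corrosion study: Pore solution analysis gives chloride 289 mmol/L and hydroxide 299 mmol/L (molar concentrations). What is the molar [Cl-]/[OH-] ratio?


Threshold parameter = [Cl-] / [OH-] (molar basis; both in mmol/L, so units cancel)
Ratio = 289 / 299 = 0.97

0.97


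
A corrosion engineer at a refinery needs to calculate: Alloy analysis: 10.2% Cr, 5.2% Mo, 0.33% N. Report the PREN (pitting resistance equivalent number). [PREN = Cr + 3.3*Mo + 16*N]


Apply the PREN formula: PREN = Cr + 3.3*Mo + 16*N
PREN = 10.2 + 3.3*5.2 + 16*0.33
PREN = 10.2 + 17.16 + 5.28 = 32.64

32.64


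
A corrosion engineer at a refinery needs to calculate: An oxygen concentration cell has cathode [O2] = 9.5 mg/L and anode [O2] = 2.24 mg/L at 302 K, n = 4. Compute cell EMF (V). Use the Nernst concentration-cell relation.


Apply the Nernst concentration-cell relation: E = (RT/nF)*ln(C_cathode/C_anode)
RT/nF = 8.314*302/(4*96485) = 0.00650575 V
ln(9.5/2.24) = 1.44482
E = 0.00650575 * 1.44482 = 0.0094 V

0.0094 V


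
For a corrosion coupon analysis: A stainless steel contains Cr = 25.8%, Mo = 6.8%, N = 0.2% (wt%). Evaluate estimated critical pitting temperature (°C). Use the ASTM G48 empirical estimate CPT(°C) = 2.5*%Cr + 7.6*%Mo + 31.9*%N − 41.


Apply the ASTM G48 empirical CPT estimate: CPT(°C) = 2.5*%Cr + 7.6*%Mo + 31.9*%N − 41
2.5*25.8 = 64.5; 7.6*6.8 = 51.68; 31.9*0.2 = 6.38
CPT = 64.5 + 51.68 + 6.38 − 41 = 81.56 °C
Rounded to 0.1 °C: CPT ≈ 81.6 °C

81.6 °C


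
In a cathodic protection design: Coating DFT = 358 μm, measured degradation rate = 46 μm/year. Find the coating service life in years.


Service life = thickness / degradation rate
Life = 358 / 46 = 7.8 years

7.8 years


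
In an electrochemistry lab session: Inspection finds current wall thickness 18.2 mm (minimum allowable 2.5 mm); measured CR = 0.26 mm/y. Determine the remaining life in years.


Apply the remaining-life relation: RL = (t_current − t_min) / CR
RL = (18.2 − 2.5) / 0.26 = 15.7 / 0.26 = 60.4 years

60.4 years


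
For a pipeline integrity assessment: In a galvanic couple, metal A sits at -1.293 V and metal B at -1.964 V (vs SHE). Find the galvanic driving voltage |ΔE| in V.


Driving voltage is the absolute potential difference.
|ΔE| = |-1.293 − (-1.964)| = 0.671 V

0.671 V


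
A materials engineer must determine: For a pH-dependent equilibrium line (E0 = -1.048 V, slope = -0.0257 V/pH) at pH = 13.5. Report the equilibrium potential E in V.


Apply the Pourbaix line equation: E = E0 + slope*pH
E = -1.048 + (-0.0257)*13.5 = -1.048 + (-0.34695) = -1.39495 V
Rounded to 3 decimal places: E = -1.395 V

-1.395 V


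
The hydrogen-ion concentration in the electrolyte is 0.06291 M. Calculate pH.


pH = −log10[H+]
pH = −log10(0.06291) = 1.2

1.2


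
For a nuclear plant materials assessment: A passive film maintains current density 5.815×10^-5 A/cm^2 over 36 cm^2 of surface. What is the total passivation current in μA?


I = i_pass * A, then convert A → μA (×10^6)
I = 5.815×10^-5 * 36 * 10^6 = 2093.4 μA

2093.4 μA


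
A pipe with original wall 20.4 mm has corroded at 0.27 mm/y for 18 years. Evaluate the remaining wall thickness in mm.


Remaining wall = original − CR × time
t = 20.4 − 0.27*18 = 20.4 − 4.86 = 15.54 mm

15.54 mm


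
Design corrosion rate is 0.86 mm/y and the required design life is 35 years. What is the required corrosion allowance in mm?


Corrosion allowance = CR × design life
CA = 0.86 * 35 = 30.1 mm

30.1 mm


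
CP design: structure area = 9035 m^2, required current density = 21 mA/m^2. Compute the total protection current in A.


I = area * current density, then convert mA → A (÷1000)
I = 9035 * 21 / 1000 = 189.74 A

189.74 A


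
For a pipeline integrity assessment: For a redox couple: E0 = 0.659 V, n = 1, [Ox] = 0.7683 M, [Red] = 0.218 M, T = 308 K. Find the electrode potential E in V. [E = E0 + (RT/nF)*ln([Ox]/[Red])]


Apply the Nernst equation: E = E0 + (RT/nF)*ln([Ox]/[Red])
Step 1: RT/nF = 8.314*308/(1*96485) = 0.02654 V
Step 2: [Ox]/[Red] = 0.7683/0.218 = 3.524312
Step 3: ln(3.524312) = 1.259685
Step 4: correction = 0.02654 * 1.259685 = 0.033 V
E = 0.659 + 0.033 = 0.692 V

0.692 V


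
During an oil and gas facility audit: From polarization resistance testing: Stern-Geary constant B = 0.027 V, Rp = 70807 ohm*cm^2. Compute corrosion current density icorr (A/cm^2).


Apply the Stern-Geary relation: icorr = B / Rp
icorr = 0.027 / 70807 = 3.813×10^-7 A/cm^2

3.813×10^-7 A/cm^2


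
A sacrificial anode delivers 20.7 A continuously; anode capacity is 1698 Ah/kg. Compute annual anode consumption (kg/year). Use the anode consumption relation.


Annual consumption = current * hours per year / capacity
Rate = 20.7 * 8760 / 1698 = 106.8 kg/year

106.8 kg/year


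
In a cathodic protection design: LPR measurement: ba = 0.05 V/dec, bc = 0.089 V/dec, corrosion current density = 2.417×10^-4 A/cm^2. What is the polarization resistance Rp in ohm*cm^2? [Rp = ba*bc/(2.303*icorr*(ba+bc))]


Apply the Stern-Geary equation: Rp = ba*bc / (2.303*icorr*(ba+bc))
ba*bc = 0.05*0.089 = 0.00445
ba+bc = 0.139; 2.303*icorr*(ba+bc) = 2.303*2.417×10^-4*0.139 = 7.7372279×10^-5
Rp = 0.00445 / 7.7372279×10^-5 = 57.5 ohm*cm^2

57.5 ohm*cm^2


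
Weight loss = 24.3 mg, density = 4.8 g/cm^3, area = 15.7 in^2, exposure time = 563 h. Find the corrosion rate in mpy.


Apply the mpy weight-loss relation: CR = 534 * W / (D * A * T)
Numerator: 534 * 24.3 = 12976.2
Denominator: 4.8 * 15.7 * 563 = 42427.68
CR = 12976.2 / 42427.68 = 0.30584 mpy

0.30584 mpy


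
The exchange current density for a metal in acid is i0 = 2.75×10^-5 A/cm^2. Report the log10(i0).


i0 = 2.75×10^-5 A/cm^2
log10(i0) = -4.561

-4.561


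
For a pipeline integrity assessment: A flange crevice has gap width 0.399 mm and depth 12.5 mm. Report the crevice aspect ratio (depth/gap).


Aspect ratio = depth / gap
Ratio = 12.5 / 0.399 = 31.3

31.3


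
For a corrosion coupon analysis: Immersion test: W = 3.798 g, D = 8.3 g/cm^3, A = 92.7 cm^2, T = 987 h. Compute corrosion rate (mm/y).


Apply the mm/y weight-loss relation: CR = 87600 * W / (D * A * T)
Numerator: 87600 * 3.798 = 332704.8
Denominator: 8.3 * 92.7 * 987 = 759407.67
CR = 332704.8 / 759407.67 = 0.438111 mm/y

0.438111 mm/y


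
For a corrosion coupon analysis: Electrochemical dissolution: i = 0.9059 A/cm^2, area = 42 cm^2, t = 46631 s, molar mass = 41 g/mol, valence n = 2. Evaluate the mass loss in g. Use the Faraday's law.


Apply Faraday's law: m = i*A*t*M / (n*F)
Total charge passed Q = i*A*t = 0.9059*42*46631 = 1774206.9618 C
m = Q*M/(n*F) = 1774206.9618*41/(2*96485) = 376.96266 g

376.96266 g


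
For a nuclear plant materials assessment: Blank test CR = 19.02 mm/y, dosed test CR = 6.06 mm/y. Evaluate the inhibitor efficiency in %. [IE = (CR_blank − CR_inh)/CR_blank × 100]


Apply the inhibitor-efficiency definition: IE = (CR_blank − CR_inh)/CR_blank × 100
IE = (19.02 − 6.06) / 19.02 × 100
IE = 12.96 / 19.02 × 100 = 68.1 %

68.1 %


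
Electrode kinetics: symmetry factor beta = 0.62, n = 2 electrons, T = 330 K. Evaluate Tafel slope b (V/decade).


Apply the Tafel slope relation: b = 2.303*R*T/(beta*n*F)
Numerator: 2.303 * 8.314 * 330 = 6318.56
Denominator: 0.62 * 2 * 96485 = 119641.4
b = 6318.56 / 119641.4 = 0.053 V/decade

0.053 V/decade


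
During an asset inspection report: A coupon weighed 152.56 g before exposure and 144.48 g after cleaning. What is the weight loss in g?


Weight loss = initial − final
WL = 152.56 − 144.48 = 8.08 g

8.08 g


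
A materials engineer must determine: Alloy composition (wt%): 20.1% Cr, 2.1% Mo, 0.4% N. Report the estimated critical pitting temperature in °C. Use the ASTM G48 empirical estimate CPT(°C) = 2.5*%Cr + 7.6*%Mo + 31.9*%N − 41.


Apply the ASTM G48 empirical CPT estimate: CPT(°C) = 2.5*%Cr + 7.6*%Mo + 31.9*%N − 41
2.5*20.1 = 50.25; 7.6*2.1 = 15.96; 31.9*0.4 = 12.76
CPT = 50.25 + 15.96 + 12.76 − 41 = 37.97 °C
Rounded to 0.1 °C: CPT ≈ 38.0 °C

38.0 °C


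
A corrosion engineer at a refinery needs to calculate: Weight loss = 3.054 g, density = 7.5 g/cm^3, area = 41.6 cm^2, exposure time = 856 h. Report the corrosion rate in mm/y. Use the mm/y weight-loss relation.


Apply the mm/y weight-loss relation: CR = 87600 * W / (D * A * T)
Numerator: 87600 * 3.054 = 267530.4
Denominator: 7.5 * 41.6 * 856 = 267072.0
CR = 267530.4 / 267072.0 = 1.00172 mm/y

1.00172 mm/y


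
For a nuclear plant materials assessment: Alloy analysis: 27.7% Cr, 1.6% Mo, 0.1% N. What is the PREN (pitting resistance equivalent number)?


Apply the PREN formula: PREN = Cr + 3.3*Mo + 16*N
PREN = 27.7 + 3.3*1.6 + 16*0.1
PREN = 27.7 + 5.28 + 1.6 = 34.58

34.58


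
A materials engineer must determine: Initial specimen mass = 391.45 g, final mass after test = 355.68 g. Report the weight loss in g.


Weight loss = initial − final
WL = 391.45 − 355.68 = 35.77 g

35.77 g


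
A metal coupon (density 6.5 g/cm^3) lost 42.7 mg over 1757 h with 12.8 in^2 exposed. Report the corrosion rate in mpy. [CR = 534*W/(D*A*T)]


Apply the mpy weight-loss relation: CR = 534 * W / (D * A * T)
Numerator: 534 * 42.7 = 22801.8
Denominator: 6.5 * 12.8 * 1757 = 146182.4
CR = 22801.8 / 146182.4 = 0.15598 mpy

0.15598 mpy


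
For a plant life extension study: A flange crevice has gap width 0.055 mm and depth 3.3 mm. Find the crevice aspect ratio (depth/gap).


Aspect ratio = depth / gap
Ratio = 3.3 / 0.055 = 60.0

60.0


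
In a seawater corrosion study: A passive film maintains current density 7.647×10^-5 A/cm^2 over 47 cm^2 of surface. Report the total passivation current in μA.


I = i_pass * A, then convert A → μA (×10^6)
I = 7.647×10^-5 * 47 * 10^6 = 3594.09 μA

3594.09 μA


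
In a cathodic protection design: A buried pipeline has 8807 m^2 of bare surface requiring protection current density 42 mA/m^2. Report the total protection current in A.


I = area * current density, then convert mA → A (÷1000)
I = 8807 * 42 / 1000 = 369.89 A

369.89 A


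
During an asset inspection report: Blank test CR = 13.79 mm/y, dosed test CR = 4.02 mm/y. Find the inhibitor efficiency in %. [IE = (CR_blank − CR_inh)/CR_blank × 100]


Apply the inhibitor-efficiency definition: IE = (CR_blank − CR_inh)/CR_blank × 100
IE = (13.79 − 4.02) / 13.79 × 100
IE = 9.77 / 13.79 × 100 = 70.8 %

70.8 %


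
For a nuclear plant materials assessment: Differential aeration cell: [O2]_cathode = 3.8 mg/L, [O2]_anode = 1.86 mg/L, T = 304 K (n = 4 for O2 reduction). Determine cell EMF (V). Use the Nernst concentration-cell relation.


Apply the Nernst concentration-cell relation: E = (RT/nF)*ln(C_cathode/C_anode)
RT/nF = 8.314*304/(4*96485) = 0.00654883 V
ln(3.8/1.86) = 0.71442
E = 0.00654883 * 0.71442 = 0.00468 V

0.00468 V


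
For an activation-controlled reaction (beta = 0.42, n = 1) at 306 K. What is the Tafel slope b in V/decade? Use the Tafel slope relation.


Apply the Tafel slope relation: b = 2.303*R*T/(beta*n*F)
Numerator: 2.303 * 8.314 * 306 = 5859.03
Denominator: 0.42 * 1 * 96485 = 40523.7
b = 5859.03 / 40523.7 = 0.145 V/decade

0.145 V/decade


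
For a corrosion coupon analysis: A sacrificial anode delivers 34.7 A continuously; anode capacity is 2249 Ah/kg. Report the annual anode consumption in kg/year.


Annual consumption = current * hours per year / capacity
Rate = 34.7 * 8760 / 2249 = 135.2 kg/year

135.2 kg/year


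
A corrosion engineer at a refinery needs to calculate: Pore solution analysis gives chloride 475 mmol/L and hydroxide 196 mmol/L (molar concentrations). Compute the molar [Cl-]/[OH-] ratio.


Threshold parameter = [Cl-] / [OH-] (molar basis; both in mmol/L, so units cancel)
Ratio = 475 / 196 = 2.42

2.42


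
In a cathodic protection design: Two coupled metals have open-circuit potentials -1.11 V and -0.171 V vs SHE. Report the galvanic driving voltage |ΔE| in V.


Driving voltage is the absolute potential difference.
|ΔE| = |-1.11 − (-0.171)| = 0.939 V

0.939 V


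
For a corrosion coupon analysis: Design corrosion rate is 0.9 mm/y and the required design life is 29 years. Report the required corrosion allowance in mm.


Corrosion allowance = CR × design life
CA = 0.9 * 29 = 26.1 mm

26.1 mm


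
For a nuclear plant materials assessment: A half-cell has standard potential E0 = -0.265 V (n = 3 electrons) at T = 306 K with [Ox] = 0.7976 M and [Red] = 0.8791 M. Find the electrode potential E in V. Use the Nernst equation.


Apply the Nernst equation: E = E0 + (RT/nF)*ln([Ox]/[Red])
Step 1: RT/nF = 8.314*306/(3*96485) = 0.00878922 V
Step 2: [Ox]/[Red] = 0.7976/0.8791 = 0.907292
Step 3: ln(0.907292) = -0.097291
Step 4: correction = 0.00878922 * -0.097291 = -0.0009 V
E = -0.265 + -0.0009 = -0.2659 V

-0.2659 V


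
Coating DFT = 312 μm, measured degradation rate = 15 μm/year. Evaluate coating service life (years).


Service life = thickness / degradation rate
Life = 312 / 15 = 20.8 years

20.8 years


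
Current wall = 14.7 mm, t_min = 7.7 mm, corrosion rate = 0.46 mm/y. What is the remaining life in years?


Apply the remaining-life relation: RL = (t_current − t_min) / CR
RL = (14.7 − 7.7) / 0.46 = 7.0 / 0.46 = 15.2 years

15.2 years


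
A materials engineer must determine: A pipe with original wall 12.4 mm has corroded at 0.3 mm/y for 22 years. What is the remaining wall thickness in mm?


Remaining wall = original − CR × time
t = 12.4 − 0.3*22 = 12.4 − 6.6 = 5.8 mm

5.8 mm


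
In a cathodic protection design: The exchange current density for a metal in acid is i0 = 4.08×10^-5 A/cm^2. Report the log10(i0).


i0 = 4.08×10^-5 A/cm^2
log10(i0) = -4.389

-4.389


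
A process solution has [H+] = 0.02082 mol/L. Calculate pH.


pH = −log10[H+]
pH = −log10(0.02082) = 1.68

1.68


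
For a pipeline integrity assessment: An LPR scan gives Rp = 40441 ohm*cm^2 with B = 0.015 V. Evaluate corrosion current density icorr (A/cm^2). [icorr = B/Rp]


Apply the Stern-Geary relation: icorr = B / Rp
icorr = 0.015 / 40441 = 3.709×10^-7 A/cm^2

3.709×10^-7 A/cm^2


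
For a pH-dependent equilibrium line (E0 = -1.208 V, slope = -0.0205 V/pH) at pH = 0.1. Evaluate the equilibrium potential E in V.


Apply the Pourbaix line equation: E = E0 + slope*pH
E = -1.208 + (-0.0205)*0.1 = -1.208 + (-0.00205) = -1.21005 V
Rounded to 3 decimal places: E = -1.210 V

-1.210 V


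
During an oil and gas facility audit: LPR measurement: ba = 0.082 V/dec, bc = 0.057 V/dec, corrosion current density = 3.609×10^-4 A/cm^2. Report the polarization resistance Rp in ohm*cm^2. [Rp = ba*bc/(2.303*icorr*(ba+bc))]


Apply the Stern-Geary equation: Rp = ba*bc / (2.303*icorr*(ba+bc))
ba*bc = 0.082*0.057 = 0.004674
ba+bc = 0.139; 2.303*icorr*(ba+bc) = 2.303*3.609×10^-4*0.139 = 1.1553023×10^-4
Rp = 0.004674 / 1.1553023×10^-4 = 40.5 ohm*cm^2

40.5 ohm*cm^2


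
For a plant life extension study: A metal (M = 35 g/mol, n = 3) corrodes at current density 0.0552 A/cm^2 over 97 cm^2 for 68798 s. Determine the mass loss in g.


Apply Faraday's law: m = i*A*t*M / (n*F)
Total charge passed Q = i*A*t = 0.0552*97*68798 = 368372.0112 C
m = Q*M/(n*F) = 368372.0112*35/(3*96485) = 44.542 g

44.542 g


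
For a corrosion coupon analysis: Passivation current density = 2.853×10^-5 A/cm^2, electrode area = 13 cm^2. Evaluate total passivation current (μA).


I = i_pass * A, then convert A → μA (×10^6)
I = 2.853×10^-5 * 13 * 10^6 = 370.89 μA

370.89 μA


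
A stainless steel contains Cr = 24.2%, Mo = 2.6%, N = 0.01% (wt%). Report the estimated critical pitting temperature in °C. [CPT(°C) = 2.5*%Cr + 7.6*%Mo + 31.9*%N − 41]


Apply the ASTM G48 empirical CPT estimate: CPT(°C) = 2.5*%Cr + 7.6*%Mo + 31.9*%N − 41
2.5*24.2 = 60.5; 7.6*2.6 = 19.76; 31.9*0.01 = 0.319
CPT = 60.5 + 19.76 + 0.319 − 41 = 39.579 °C
Rounded to 0.1 °C: CPT ≈ 39.6 °C

39.6 °C


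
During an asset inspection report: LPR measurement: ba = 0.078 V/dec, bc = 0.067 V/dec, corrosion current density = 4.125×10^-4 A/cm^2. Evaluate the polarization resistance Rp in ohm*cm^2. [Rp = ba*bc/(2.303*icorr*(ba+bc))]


Apply the Stern-Geary equation: Rp = ba*bc / (2.303*icorr*(ba+bc))
ba*bc = 0.078*0.067 = 0.005226
ba+bc = 0.145; 2.303*icorr*(ba+bc) = 2.303*4.125×10^-4*0.145 = 1.3774819×10^-4
Rp = 0.005226 / 1.3774819×10^-4 = 37.9 ohm*cm^2

37.9 ohm*cm^2


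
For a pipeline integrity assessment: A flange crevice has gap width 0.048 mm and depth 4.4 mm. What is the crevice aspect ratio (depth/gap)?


Aspect ratio = depth / gap
Ratio = 4.4 / 0.048 = 91.7

91.7


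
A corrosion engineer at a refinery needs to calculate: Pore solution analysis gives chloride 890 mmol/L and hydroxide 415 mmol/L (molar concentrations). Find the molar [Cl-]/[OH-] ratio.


Threshold parameter = [Cl-] / [OH-] (molar basis; both in mmol/L, so units cancel)
Ratio = 890 / 415 = 2.14

2.14


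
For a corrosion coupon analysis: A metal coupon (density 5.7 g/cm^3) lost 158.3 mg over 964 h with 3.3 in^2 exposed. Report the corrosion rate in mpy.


Apply the mpy weight-loss relation: CR = 534 * W / (D * A * T)
Numerator: 534 * 158.3 = 84532.2
Denominator: 5.7 * 3.3 * 964 = 18132.84
CR = 84532.2 / 18132.84 = 4.662 mpy

4.662 mpy


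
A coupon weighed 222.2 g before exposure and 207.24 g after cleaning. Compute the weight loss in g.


Weight loss = initial − final
WL = 222.2 − 207.24 = 14.96 g

14.96 g


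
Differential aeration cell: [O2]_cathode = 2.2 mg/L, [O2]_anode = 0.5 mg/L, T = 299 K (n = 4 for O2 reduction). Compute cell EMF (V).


Apply the Nernst concentration-cell relation: E = (RT/nF)*ln(C_cathode/C_anode)
RT/nF = 8.314*299/(4*96485) = 0.00644112 V
ln(2.2/0.5) = 1.4816
E = 0.00644112 * 1.4816 = 0.00954 V

0.00954 V


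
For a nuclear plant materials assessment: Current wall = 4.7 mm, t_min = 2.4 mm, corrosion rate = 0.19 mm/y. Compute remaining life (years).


Apply the remaining-life relation: RL = (t_current − t_min) / CR
RL = (4.7 − 2.4) / 0.19 = 2.3 / 0.19 = 12.1 years

12.1 years


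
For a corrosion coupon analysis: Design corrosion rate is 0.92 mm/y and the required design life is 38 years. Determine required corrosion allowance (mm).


Corrosion allowance = CR × design life
CA = 0.92 * 38 = 34.96 mm

34.96 mm


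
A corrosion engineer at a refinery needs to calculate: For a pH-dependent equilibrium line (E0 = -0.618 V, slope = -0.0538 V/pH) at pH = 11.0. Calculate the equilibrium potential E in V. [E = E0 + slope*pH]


Apply the Pourbaix line equation: E = E0 + slope*pH
E = -0.618 + (-0.0538)*11.0 = -0.618 + (-0.5918) = -1.2098 V
Rounded to 3 decimal places: E = -1.210 V

-1.210 V


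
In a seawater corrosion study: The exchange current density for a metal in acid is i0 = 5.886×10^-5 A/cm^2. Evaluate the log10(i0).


i0 = 5.886×10^-5 A/cm^2
log10(i0) = -4.23

-4.23


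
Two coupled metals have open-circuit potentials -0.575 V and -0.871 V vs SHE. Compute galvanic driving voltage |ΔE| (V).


Driving voltage is the absolute potential difference.
|ΔE| = |-0.575 − (-0.871)| = 0.296 V

0.296 V


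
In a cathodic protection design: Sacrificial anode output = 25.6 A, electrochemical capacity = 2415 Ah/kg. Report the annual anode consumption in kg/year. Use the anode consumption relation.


Annual consumption = current * hours per year / capacity
Rate = 25.6 * 8760 / 2415 = 92.9 kg/year

92.9 kg/year


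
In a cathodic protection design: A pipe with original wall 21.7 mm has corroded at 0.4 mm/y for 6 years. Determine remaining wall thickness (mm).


Remaining wall = original − CR × time
t = 21.7 − 0.4*6 = 21.7 − 2.4 = 19.3 mm

19.3 mm


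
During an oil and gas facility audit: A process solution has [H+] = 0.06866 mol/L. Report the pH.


pH = −log10[H+]
pH = −log10(0.06866) = 1.16

1.16


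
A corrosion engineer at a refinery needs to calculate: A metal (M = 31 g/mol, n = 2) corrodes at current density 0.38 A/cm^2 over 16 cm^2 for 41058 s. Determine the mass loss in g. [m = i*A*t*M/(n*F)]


Apply Faraday's law: m = i*A*t*M / (n*F)
Total charge passed Q = i*A*t = 0.38*16*41058 = 249632.64 C
m = Q*M/(n*F) = 249632.64*31/(2*96485) = 40.10267 g

40.10267 g


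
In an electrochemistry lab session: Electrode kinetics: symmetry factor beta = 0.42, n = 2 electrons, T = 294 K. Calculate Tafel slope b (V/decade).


Apply the Tafel slope relation: b = 2.303*R*T/(beta*n*F)
Numerator: 2.303 * 8.314 * 294 = 5629.26
Denominator: 0.42 * 2 * 96485 = 81047.4
b = 5629.26 / 81047.4 = 0.069 V/decade

0.069 V/decade


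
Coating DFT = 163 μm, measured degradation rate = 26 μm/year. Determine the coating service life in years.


Service life = thickness / degradation rate
Life = 163 / 26 = 6.3 years

6.3 years


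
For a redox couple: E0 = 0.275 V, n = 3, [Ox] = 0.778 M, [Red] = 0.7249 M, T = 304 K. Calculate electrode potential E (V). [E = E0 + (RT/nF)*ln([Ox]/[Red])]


Apply the Nernst equation: E = E0 + (RT/nF)*ln([Ox]/[Red])
Step 1: RT/nF = 8.314*304/(3*96485) = 0.00873178 V
Step 2: [Ox]/[Red] = 0.778/0.7249 = 1.073251
Step 3: ln(1.073251) = 0.070692
Step 4: correction = 0.00873178 * 0.070692 = 0.001 V
E = 0.275 + 0.001 = 0.276 V

0.276 V


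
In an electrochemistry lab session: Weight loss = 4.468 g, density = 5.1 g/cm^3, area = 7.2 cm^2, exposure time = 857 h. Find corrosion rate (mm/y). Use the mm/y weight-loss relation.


Apply the mm/y weight-loss relation: CR = 87600 * W / (D * A * T)
Numerator: 87600 * 4.468 = 391396.8
Denominator: 5.1 * 7.2 * 857 = 31469.04
CR = 391396.8 / 31469.04 = 12.43752 mm/y

12.43752 mm/y


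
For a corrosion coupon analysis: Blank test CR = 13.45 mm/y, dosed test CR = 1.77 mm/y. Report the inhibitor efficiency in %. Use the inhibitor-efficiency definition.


Apply the inhibitor-efficiency definition: IE = (CR_blank − CR_inh)/CR_blank × 100
IE = (13.45 − 1.77) / 13.45 × 100
IE = 11.68 / 13.45 × 100 = 86.8 %

86.8 %
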